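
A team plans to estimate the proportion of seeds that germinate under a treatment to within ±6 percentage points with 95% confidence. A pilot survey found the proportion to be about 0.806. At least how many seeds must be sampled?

167

For a proportion with margin E = 0.06 at 95% confidence, z = 1.960.
n = p̂(1−p̂)(z/E)² = 0.806 × 0.194 × (1.960/0.06)² = 166.86
Round up: n = 167.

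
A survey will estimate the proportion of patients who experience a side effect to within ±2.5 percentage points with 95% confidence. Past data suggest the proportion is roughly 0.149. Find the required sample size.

For a proportion with margin E = 0.025 at 95% confidence, z = 1.960.
n = p̂(1−p̂)(z/E)² = 0.149 × 0.851 × (1.960/0.025)² = 779.38
Round up: n = 780.

n = 780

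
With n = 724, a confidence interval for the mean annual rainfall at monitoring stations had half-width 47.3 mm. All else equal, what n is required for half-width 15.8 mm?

Margin of error scales as 1/√n, so n₂ = n₁·(E₁/E₂)².
n₂ = 724 × (47.3/15.8)² = 724 × 8.962 = 6488.49
Round up: n₂ = 6489.

6489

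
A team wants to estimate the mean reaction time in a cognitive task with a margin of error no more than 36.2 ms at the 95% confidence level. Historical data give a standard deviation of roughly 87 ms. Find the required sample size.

For a mean, the margin of error is E = z·σ/√n, so n = (zσ/E)².
At 95% confidence, z = 1.960.
n = (1.960 × 87 / 36.2)² = 22.19
Round up: n = 23.

n = 23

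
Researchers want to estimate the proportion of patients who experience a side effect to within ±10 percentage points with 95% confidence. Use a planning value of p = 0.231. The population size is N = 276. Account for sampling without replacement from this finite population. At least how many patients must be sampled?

For a proportion with margin E = 0.1 at 95% confidence, z = 1.960.
n = p̂(1−p̂)(z/E)² = 0.231 × 0.769 × (1.960/0.1)² = 68.24 — call this n₀.
Finite-population correction with N = 276: n = n₀ / (1 + (n₀−1)/N) = 68.24 / 1.244 = 54.86
Round up: n = 55.

n = 55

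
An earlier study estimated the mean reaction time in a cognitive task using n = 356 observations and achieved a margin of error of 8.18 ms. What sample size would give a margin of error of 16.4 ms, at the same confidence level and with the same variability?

Margin of error scales as 1/√n, so n₂ = n₁·(E₁/E₂)².
n₂ = 356 × (8.18/16.4)² = 356 × 0.2488 = 88.57
Round up: n₂ = 89.

89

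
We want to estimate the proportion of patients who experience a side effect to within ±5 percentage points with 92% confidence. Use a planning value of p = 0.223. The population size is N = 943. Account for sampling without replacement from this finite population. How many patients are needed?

174

For a proportion with margin E = 0.05 at 92% confidence, z = 1.751.
n = p̂(1−p̂)(z/E)² = 0.223 × 0.777 × (1.751/0.05)² = 212.50 — call this n₀.
Finite-population correction with N = 943: n = n₀ / (1 + (n₀−1)/N) = 212.50 / 1.224 = 173.61
Round up: n = 174.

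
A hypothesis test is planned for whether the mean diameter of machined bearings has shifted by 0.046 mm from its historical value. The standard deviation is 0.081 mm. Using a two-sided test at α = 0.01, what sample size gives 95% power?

n = 56

For a one-sample z-test, n = ((z_{α/2} + z_β)·σ/δ)².
z_{α/2} = 2.576 (two-sided α = 0.01); z_β = 1.645 (power 95% → β = 0.05).
n = (4.221 × 0.081 / 0.046)² = 55.24
Round up: n = 56.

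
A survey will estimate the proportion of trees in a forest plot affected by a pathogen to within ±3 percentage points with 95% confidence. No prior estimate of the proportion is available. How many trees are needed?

For a proportion with margin E = 0.03 at 95% confidence, z = 1.960.
With no prior estimate, use p = 0.5, which maximizes p(1−p) at 0.25.
n = 0.25 × (z/E)² = 0.25 × (1.960/0.03)² = 1067.11
Round up: n = 1068.

n = 1068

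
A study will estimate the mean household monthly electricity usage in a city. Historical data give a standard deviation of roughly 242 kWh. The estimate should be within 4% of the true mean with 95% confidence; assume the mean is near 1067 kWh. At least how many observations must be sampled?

For a mean, the margin of error is E = z·σ/√n, so n = (zσ/E)².
At 95% confidence, z = 1.960.
E = 4% of 1067 = 42.68 kWh.
n = (1.960 × 242 / 42.68)² = 123.51
Round up: n = 124.

124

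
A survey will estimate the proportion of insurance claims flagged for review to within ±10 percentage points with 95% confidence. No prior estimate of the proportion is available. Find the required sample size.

97

For a proportion with margin E = 0.1 at 95% confidence, z = 1.960.
With no prior estimate, use p = 0.5, which maximizes p(1−p) at 0.25.
n = 0.25 × (z/E)² = 0.25 × (1.960/0.1)² = 96.04
Round up: n = 97.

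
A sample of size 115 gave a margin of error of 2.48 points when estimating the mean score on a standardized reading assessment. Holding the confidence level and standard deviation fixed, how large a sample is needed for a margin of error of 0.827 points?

Margin of error scales as 1/√n, so n₂ = n₁·(E₁/E₂)².
n₂ = 115 × (2.48/0.827)² = 115 × 8.993 = 1034.19
Round up: n₂ = 1035.

1035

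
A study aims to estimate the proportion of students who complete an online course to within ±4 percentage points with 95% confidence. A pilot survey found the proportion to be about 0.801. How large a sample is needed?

383

For a proportion with margin E = 0.04 at 95% confidence, z = 1.960.
n = p̂(1−p̂)(z/E)² = 0.801 × 0.199 × (1.960/0.04)² = 382.72
Round up: n = 383.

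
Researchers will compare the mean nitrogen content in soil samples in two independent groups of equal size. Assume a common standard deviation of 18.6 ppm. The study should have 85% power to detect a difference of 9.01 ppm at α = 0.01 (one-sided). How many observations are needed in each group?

For two equal groups, n per group = 2·((z_α + z_β)·σ/δ)².
z_α = 2.326; z_β = 1.036 (power 85%).
n = 2 × (3.362 × 18.6 / 9.01)² = 2 × 48.17 = 96.34
Round up: n = 97 per group.

97 per group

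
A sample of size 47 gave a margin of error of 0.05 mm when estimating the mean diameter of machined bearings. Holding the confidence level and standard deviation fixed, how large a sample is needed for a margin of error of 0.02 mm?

294

Margin of error scales as 1/√n, so n₂ = n₁·(E₁/E₂)².
n₂ = 47 × (0.05/0.02)² = 47 × 6.25 = 293.75
Round up: n₂ = 294.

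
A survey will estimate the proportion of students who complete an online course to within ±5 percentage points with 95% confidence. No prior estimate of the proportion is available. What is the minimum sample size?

n = 385

For a proportion with margin E = 0.05 at 95% confidence, z = 1.960.
With no prior estimate, use p = 0.5, which maximizes p(1−p) at 0.25.
n = 0.25 × (z/E)² = 0.25 × (1.960/0.05)² = 384.16
Round up: n = 385.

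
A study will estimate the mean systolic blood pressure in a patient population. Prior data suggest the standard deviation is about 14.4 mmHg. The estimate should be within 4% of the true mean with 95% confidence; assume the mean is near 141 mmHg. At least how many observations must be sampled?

For a mean, the margin of error is E = z·σ/√n, so n = (zσ/E)².
At 95% confidence, z = 1.960.
E = 4% of 141 = 5.64 mmHg.
n = (1.960 × 14.4 / 5.64)² = 25.04
Round up: n = 26.

26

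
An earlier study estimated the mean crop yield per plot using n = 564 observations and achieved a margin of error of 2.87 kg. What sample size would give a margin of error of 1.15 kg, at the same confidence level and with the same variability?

3513

Margin of error scales as 1/√n, so n₂ = n₁·(E₁/E₂)².
n₂ = 564 × (2.87/1.15)² = 564 × 6.228 = 3512.59
Round up: n₂ = 3513.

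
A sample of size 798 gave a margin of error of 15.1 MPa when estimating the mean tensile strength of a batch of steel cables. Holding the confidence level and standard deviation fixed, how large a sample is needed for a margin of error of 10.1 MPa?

1784

Margin of error scales as 1/√n, so n₂ = n₁·(E₁/E₂)².
n₂ = 798 × (15.1/10.1)² = 798 × 2.235 = 1783.53
Round up: n₂ = 1784.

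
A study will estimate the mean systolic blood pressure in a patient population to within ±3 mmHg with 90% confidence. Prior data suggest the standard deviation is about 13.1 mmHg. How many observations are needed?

For a mean, the margin of error is E = z·σ/√n, so n = (zσ/E)².
At 90% confidence, z = 1.645.
n = (1.645 × 13.1 / 3)² = 51.60
Round up: n = 52.

n = 52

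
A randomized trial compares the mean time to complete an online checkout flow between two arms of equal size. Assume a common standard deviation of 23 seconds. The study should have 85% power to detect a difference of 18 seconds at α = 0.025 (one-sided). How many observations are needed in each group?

30 per group

For two equal groups, n per group = 2·((z_α + z_β)·σ/δ)².
z_α = 1.960; z_β = 1.036 (power 85%).
n = 2 × (2.996 × 23 / 18)² = 2 × 14.66 = 29.32
Round up: n = 30 per group.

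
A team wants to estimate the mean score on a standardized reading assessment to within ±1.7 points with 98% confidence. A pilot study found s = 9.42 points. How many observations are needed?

n = 167

For a mean, the margin of error is E = z·σ/√n, so n = (zσ/E)².
At 98% confidence, z = 2.326.
n = (2.326 × 9.42 / 1.7)² = 166.12
Round up: n = 167.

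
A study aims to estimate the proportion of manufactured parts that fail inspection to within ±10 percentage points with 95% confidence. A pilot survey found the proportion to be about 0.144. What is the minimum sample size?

48

For a proportion with margin E = 0.1 at 95% confidence, z = 1.960.
n = p̂(1−p̂)(z/E)² = 0.144 × 0.856 × (1.960/0.1)² = 47.35
Round up: n = 48.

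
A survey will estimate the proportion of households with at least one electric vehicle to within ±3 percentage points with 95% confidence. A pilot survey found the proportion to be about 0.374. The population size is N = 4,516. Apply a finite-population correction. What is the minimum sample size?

For a proportion with margin E = 0.03 at 95% confidence, z = 1.960.
n = p̂(1−p̂)(z/E)² = 0.374 × 0.626 × (1.960/0.03)² = 999.35 — call this n₀.
Finite-population correction with N = 4,516: n = n₀ / (1 + (n₀−1)/N) = 999.35 / 1.221 = 818.47
Round up: n = 819.

819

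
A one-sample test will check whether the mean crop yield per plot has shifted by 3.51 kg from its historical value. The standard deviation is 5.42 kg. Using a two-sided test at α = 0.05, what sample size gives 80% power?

For a one-sample z-test, n = ((z_{α/2} + z_β)·σ/δ)².
z_{α/2} = 1.960 (two-sided α = 0.05); z_β = 0.842 (power 80% → β = 0.2).
n = (2.802 × 5.42 / 3.51)² = 18.72
Round up: n = 19.

19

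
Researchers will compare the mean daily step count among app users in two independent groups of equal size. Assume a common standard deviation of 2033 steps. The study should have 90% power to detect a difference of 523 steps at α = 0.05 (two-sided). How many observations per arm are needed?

318 per group

For two equal groups, n per group = 2·((z_{α/2} + z_β)·σ/δ)².
z_{α/2} = 1.960; z_β = 1.282 (power 90%).
n = 2 × (3.242 × 2033 / 523)² = 2 × 158.82 = 317.64
Round up: n = 318 per group.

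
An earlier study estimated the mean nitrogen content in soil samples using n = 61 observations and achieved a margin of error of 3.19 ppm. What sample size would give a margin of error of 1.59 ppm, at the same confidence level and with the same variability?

Margin of error scales as 1/√n, so n₂ = n₁·(E₁/E₂)².
n₂ = 61 × (3.19/1.59)² = 61 × 4.025 = 245.53
Round up: n₂ = 246.

n = 246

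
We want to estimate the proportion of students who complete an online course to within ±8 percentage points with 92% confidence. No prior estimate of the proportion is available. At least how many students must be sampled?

120

For a proportion with margin E = 0.08 at 92% confidence, z = 1.751.
With no prior estimate, use p = 0.5, which maximizes p(1−p) at 0.25.
n = 0.25 × (z/E)² = 0.25 × (1.751/0.08)² = 119.77
Round up: n = 120.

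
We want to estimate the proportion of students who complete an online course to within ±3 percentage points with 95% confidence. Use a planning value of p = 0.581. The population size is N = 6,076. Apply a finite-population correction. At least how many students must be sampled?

888

For a proportion with margin E = 0.03 at 95% confidence, z = 1.960.
n = p̂(1−p̂)(z/E)² = 0.581 × 0.419 × (1.960/0.03)² = 1039.11 — call this n₀.
Finite-population correction with N = 6,076: n = n₀ / (1 + (n₀−1)/N) = 1039.11 / 1.171 = 887.37
Round up: n = 888.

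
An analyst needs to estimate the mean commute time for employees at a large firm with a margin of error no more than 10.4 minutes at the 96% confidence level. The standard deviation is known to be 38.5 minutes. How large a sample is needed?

For a mean, the margin of error is E = z·σ/√n, so n = (zσ/E)².
At 96% confidence, z = 2.054.
n = (2.054 × 38.5 / 10.4)² = 57.82
Round up: n = 58.

58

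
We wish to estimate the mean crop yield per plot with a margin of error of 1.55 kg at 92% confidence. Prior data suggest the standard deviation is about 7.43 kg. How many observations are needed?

n = 71

For a mean, the margin of error is E = z·σ/√n, so n = (zσ/E)².
At 92% confidence, z = 1.751.
n = (1.751 × 7.43 / 1.55)² = 70.45
Round up: n = 71.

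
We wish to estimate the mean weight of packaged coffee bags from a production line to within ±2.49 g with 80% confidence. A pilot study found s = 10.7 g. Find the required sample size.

For a mean, the margin of error is E = z·σ/√n, so n = (zσ/E)².
At 80% confidence, z = 1.282.
n = (1.282 × 10.7 / 2.49)² = 30.35
Round up: n = 31.

n = 31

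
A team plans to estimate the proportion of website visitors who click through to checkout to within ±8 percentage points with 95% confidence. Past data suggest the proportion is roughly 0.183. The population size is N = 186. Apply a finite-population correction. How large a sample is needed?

For a proportion with margin E = 0.08 at 95% confidence, z = 1.960.
n = p̂(1−p̂)(z/E)² = 0.183 × 0.817 × (1.960/0.08)² = 89.74 — call this n₀.
Finite-population correction with N = 186: n = n₀ / (1 + (n₀−1)/N) = 89.74 / 1.477 = 60.76
Round up: n = 61.

61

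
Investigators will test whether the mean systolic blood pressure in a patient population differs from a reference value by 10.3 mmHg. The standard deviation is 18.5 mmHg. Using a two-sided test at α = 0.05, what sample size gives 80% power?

For a one-sample z-test, n = ((z_{α/2} + z_β)·σ/δ)².
z_{α/2} = 1.960 (two-sided α = 0.05); z_β = 0.842 (power 80% → β = 0.2).
n = (2.802 × 18.5 / 10.3)² = 25.33
Round up: n = 26.

26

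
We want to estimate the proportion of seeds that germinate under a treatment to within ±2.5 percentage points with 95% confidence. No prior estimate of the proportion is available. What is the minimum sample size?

1537

For a proportion with margin E = 0.025 at 95% confidence, z = 1.960.
With no prior estimate, use p = 0.5, which maximizes p(1−p) at 0.25.
n = 0.25 × (z/E)² = 0.25 × (1.960/0.025)² = 1536.64
Round up: n = 1537.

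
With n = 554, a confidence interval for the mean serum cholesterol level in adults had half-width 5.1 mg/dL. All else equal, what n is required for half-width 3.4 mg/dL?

1247

Margin of error scales as 1/√n, so n₂ = n₁·(E₁/E₂)².
n₂ = 554 × (5.1/3.4)² = 554 × 2.25 = 1246.50
Round up: n₂ = 1247.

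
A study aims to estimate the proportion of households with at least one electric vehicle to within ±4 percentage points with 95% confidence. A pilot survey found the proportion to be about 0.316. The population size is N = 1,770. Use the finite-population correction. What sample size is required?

For a proportion with margin E = 0.04 at 95% confidence, z = 1.960.
n = p̂(1−p̂)(z/E)² = 0.316 × 0.684 × (1.960/0.04)² = 518.96 — call this n₀.
Finite-population correction with N = 1,770: n = n₀ / (1 + (n₀−1)/N) = 518.96 / 1.293 = 401.36
Round up: n = 402.

402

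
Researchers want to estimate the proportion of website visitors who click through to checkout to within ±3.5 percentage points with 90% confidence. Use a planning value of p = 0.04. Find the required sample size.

For a proportion with margin E = 0.035 at 90% confidence, z = 1.645.
n = p̂(1−p̂)(z/E)² = 0.04 × 0.96 × (1.645/0.035)² = 84.83
Round up: n = 85.

85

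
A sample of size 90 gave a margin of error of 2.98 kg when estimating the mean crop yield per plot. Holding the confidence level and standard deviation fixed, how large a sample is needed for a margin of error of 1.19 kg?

n = 565

Margin of error scales as 1/√n, so n₂ = n₁·(E₁/E₂)².
n₂ = 90 × (2.98/1.19)² = 90 × 6.271 = 564.39
Round up: n₂ = 565.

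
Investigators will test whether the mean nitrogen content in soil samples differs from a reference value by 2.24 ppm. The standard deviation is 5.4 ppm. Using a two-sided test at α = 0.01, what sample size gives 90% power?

For a one-sample z-test, n = ((z_{α/2} + z_β)·σ/δ)².
z_{α/2} = 2.576 (two-sided α = 0.01); z_β = 1.282 (power 90% → β = 0.1).
n = (3.858 × 5.4 / 2.24)² = 86.50
Round up: n = 87.

87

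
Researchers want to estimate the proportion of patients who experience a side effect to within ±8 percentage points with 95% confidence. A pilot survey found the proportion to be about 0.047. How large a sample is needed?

For a proportion with margin E = 0.08 at 95% confidence, z = 1.960.
n = p̂(1−p̂)(z/E)² = 0.047 × 0.953 × (1.960/0.08)² = 26.89
Round up: n = 27.

n = 27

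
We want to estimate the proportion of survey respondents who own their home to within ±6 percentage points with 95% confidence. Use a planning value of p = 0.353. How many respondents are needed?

For a proportion with margin E = 0.06 at 95% confidence, z = 1.960.
n = p̂(1−p̂)(z/E)² = 0.353 × 0.647 × (1.960/0.06)² = 243.72
Round up: n = 244.

n = 244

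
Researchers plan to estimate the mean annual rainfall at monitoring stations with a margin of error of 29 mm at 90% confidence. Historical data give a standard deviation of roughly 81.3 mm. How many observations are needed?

22

For a mean, the margin of error is E = z·σ/√n, so n = (zσ/E)².
At 90% confidence, z = 1.645.
n = (1.645 × 81.3 / 29)² = 21.27
Round up: n = 22.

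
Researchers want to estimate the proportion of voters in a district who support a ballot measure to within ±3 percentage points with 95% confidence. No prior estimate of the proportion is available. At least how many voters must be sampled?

For a proportion with margin E = 0.03 at 95% confidence, z = 1.960.
With no prior estimate, use p = 0.5, which maximizes p(1−p) at 0.25.
n = 0.25 × (z/E)² = 0.25 × (1.960/0.03)² = 1067.11
Round up: n = 1068.

1068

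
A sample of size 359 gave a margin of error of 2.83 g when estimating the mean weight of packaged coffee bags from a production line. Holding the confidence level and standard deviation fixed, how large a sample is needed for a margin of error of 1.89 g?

Margin of error scales as 1/√n, so n₂ = n₁·(E₁/E₂)².
n₂ = 359 × (2.83/1.89)² = 359 × 2.242 = 804.88
Round up: n₂ = 805.

n = 805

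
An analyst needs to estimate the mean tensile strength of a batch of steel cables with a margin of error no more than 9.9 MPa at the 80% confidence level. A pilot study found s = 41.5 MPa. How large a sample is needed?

29

For a mean, the margin of error is E = z·σ/√n, so n = (zσ/E)².
At 80% confidence, z = 1.282.
n = (1.282 × 41.5 / 9.9)² = 28.88
Round up: n = 29.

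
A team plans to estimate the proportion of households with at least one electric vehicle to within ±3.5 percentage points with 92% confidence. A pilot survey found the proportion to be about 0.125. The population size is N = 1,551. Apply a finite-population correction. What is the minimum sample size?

233

For a proportion with margin E = 0.035 at 92% confidence, z = 1.751.
n = p̂(1−p̂)(z/E)² = 0.125 × 0.875 × (1.751/0.035)² = 273.75 — call this n₀.
Finite-population correction with N = 1,551: n = n₀ / (1 + (n₀−1)/N) = 273.75 / 1.176 = 232.78
Round up: n = 233.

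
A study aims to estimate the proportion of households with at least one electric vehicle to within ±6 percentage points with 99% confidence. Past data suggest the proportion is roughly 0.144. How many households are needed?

For a proportion with margin E = 0.06 at 99% confidence, z = 2.576.
n = p̂(1−p̂)(z/E)² = 0.144 × 0.856 × (2.576/0.06)² = 227.21
Round up: n = 228.

228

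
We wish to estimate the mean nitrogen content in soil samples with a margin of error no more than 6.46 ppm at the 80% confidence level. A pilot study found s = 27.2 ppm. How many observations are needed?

For a mean, the margin of error is E = z·σ/√n, so n = (zσ/E)².
At 80% confidence, z = 1.282.
n = (1.282 × 27.2 / 6.46)² = 29.14
Round up: n = 30.

n = 30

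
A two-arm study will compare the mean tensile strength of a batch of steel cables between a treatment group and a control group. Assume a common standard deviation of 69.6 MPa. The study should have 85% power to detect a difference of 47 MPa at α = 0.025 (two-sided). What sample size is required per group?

48 per group

For two equal groups, n per group = 2·((z_{α/2} + z_β)·σ/δ)².
z_{α/2} = 2.241; z_β = 1.036 (power 85%).
n = 2 × (3.277 × 69.6 / 47)² = 2 × 23.55 = 47.10
Round up: n = 48 per group.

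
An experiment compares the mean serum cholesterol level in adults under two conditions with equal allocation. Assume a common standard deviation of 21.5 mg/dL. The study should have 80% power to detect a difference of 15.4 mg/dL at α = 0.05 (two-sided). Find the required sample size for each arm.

For two equal groups, n per group = 2·((z_{α/2} + z_β)·σ/δ)².
z_{α/2} = 1.960; z_β = 0.842 (power 80%).
n = 2 × (2.802 × 21.5 / 15.4)² = 2 × 15.30 = 30.60
Round up: n = 31 per group.

31 per group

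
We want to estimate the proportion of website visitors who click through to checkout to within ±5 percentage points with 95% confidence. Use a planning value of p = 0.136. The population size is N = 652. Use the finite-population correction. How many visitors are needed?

For a proportion with margin E = 0.05 at 95% confidence, z = 1.960.
n = p̂(1−p̂)(z/E)² = 0.136 × 0.864 × (1.960/0.05)² = 180.56 — call this n₀.
Finite-population correction with N = 652: n = n₀ / (1 + (n₀−1)/N) = 180.56 / 1.275 = 141.62
Round up: n = 142.

142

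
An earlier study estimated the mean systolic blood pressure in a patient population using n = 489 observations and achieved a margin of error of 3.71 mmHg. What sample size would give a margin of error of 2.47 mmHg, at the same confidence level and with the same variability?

1104

Margin of error scales as 1/√n, so n₂ = n₁·(E₁/E₂)².
n₂ = 489 × (3.71/2.47)² = 489 × 2.256 = 1103.18
Round up: n₂ = 1104.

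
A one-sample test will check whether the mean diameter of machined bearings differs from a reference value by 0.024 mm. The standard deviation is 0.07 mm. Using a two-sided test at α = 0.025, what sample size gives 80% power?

For a one-sample z-test, n = ((z_{α/2} + z_β)·σ/δ)².
z_{α/2} = 2.241 (two-sided α = 0.025); z_β = 0.842 (power 80% → β = 0.2).
n = (3.083 × 0.07 / 0.024)² = 80.86
Round up: n = 81.

81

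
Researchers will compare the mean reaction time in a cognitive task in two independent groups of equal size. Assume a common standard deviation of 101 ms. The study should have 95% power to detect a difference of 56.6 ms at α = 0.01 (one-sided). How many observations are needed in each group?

101 per group

For two equal groups, n per group = 2·((z_α + z_β)·σ/δ)².
z_α = 2.326; z_β = 1.645 (power 95%).
n = 2 × (3.971 × 101 / 56.6)² = 2 × 50.21 = 100.42
Round up: n = 101 per group.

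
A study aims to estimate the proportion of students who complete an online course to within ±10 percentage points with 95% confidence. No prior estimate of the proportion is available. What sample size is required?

For a proportion with margin E = 0.1 at 95% confidence, z = 1.960.
With no prior estimate, use p = 0.5, which maximizes p(1−p) at 0.25.
n = 0.25 × (z/E)² = 0.25 × (1.960/0.1)² = 96.04
Round up: n = 97.

97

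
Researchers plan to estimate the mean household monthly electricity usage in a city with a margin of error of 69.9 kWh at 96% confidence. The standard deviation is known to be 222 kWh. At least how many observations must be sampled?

For a mean, the margin of error is E = z·σ/√n, so n = (zσ/E)².
At 96% confidence, z = 2.054.
n = (2.054 × 222 / 69.9)² = 42.56
Round up: n = 43.

43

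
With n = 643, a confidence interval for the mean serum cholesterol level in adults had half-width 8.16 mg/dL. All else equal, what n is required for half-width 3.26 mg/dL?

Margin of error scales as 1/√n, so n₂ = n₁·(E₁/E₂)².
n₂ = 643 × (8.16/3.26)² = 643 × 6.265 = 4028.39
Round up: n₂ = 4029.

n = 4029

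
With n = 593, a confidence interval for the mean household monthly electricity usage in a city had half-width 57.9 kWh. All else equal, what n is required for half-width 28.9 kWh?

n = 2381

Margin of error scales as 1/√n, so n₂ = n₁·(E₁/E₂)².
n₂ = 593 × (57.9/28.9)² = 593 × 4.014 = 2380.30
Round up: n₂ = 2381.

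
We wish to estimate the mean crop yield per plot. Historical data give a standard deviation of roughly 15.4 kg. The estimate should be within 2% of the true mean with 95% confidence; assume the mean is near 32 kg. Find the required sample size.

For a mean, the margin of error is E = z·σ/√n, so n = (zσ/E)².
At 95% confidence, z = 1.960.
E = 2% of 32 = 0.64 kg.
n = (1.960 × 15.4 / 0.64)² = 2224.30
Round up: n = 2225.

2225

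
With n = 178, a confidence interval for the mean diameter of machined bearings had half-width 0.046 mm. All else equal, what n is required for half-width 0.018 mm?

Margin of error scales as 1/√n, so n₂ = n₁·(E₁/E₂)².
n₂ = 178 × (0.046/0.018)² = 178 × 6.531 = 1162.52
Round up: n₂ = 1163.

n = 1163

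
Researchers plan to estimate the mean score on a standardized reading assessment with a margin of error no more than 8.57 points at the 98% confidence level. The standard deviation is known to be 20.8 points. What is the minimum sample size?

For a mean, the margin of error is E = z·σ/√n, so n = (zσ/E)².
At 98% confidence, z = 2.326.
n = (2.326 × 20.8 / 8.57)² = 31.87
Round up: n = 32.

32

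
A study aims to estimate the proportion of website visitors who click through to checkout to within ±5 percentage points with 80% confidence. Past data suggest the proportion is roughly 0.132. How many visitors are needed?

76

For a proportion with margin E = 0.05 at 80% confidence, z = 1.282.
n = p̂(1−p̂)(z/E)² = 0.132 × 0.868 × (1.282/0.05)² = 75.32
Round up: n = 76.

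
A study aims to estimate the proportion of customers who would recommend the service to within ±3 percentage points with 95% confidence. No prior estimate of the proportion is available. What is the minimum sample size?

1068

For a proportion with margin E = 0.03 at 95% confidence, z = 1.960.
With no prior estimate, use p = 0.5, which maximizes p(1−p) at 0.25.
n = 0.25 × (z/E)² = 0.25 × (1.960/0.03)² = 1067.11
Round up: n = 1068.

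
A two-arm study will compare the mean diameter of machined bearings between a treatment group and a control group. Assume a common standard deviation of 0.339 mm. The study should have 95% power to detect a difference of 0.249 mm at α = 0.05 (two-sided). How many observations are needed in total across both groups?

For two equal groups, n per group = 2·((z_{α/2} + z_β)·σ/δ)².
z_{α/2} = 1.960; z_β = 1.645 (power 95%).
n = 2 × (3.605 × 0.339 / 0.249)² = 2 × 24.09 = 48.18
Round up: n = 49 per group.
Total across both groups: 2 × 49 = 98.

98 total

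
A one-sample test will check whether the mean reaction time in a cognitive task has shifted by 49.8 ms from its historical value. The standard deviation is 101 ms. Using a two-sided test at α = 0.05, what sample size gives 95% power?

54

For a one-sample z-test, n = ((z_{α/2} + z_β)·σ/δ)².
z_{α/2} = 1.960 (two-sided α = 0.05); z_β = 1.645 (power 95% → β = 0.05).
n = (3.605 × 101 / 49.8)² = 53.46
Round up: n = 54.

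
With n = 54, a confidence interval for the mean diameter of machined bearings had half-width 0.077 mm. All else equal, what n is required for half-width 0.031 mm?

334

Margin of error scales as 1/√n, so n₂ = n₁·(E₁/E₂)².
n₂ = 54 × (0.077/0.031)² = 54 × 6.17 = 333.18
Round up: n₂ = 334.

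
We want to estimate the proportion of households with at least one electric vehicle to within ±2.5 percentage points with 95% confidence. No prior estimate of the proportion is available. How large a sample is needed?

1537

For a proportion with margin E = 0.025 at 95% confidence, z = 1.960.
With no prior estimate, use p = 0.5, which maximizes p(1−p) at 0.25.
n = 0.25 × (z/E)² = 0.25 × (1.960/0.025)² = 1536.64
Round up: n = 1537.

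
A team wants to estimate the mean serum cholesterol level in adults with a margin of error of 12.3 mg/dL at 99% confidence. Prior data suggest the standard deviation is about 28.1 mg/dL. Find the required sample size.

35

For a mean, the margin of error is E = z·σ/√n, so n = (zσ/E)².
At 99% confidence, z = 2.576.
n = (2.576 × 28.1 / 12.3)² = 34.63
Round up: n = 35.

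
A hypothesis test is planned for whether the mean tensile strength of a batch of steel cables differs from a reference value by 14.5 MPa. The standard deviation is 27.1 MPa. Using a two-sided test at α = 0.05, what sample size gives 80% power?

28

For a one-sample z-test, n = ((z_{α/2} + z_β)·σ/δ)².
z_{α/2} = 1.960 (two-sided α = 0.05); z_β = 0.842 (power 80% → β = 0.2).
n = (2.802 × 27.1 / 14.5)² = 27.42
Round up: n = 28.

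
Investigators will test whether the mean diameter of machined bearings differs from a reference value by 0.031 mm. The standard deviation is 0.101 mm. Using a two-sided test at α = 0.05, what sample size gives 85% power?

For a one-sample z-test, n = ((z_{α/2} + z_β)·σ/δ)².
z_{α/2} = 1.960 (two-sided α = 0.05); z_β = 1.036 (power 85% → β = 0.15).
n = (2.996 × 0.101 / 0.031)² = 95.28
Round up: n = 96.

96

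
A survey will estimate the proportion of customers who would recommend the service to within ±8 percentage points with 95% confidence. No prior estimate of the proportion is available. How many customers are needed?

151

For a proportion with margin E = 0.08 at 95% confidence, z = 1.960.
With no prior estimate, use p = 0.5, which maximizes p(1−p) at 0.25.
n = 0.25 × (z/E)² = 0.25 × (1.960/0.08)² = 150.06
Round up: n = 151.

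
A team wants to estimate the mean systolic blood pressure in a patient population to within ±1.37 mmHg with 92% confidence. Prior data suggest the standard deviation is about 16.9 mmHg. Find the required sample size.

467

For a mean, the margin of error is E = z·σ/√n, so n = (zσ/E)².
At 92% confidence, z = 1.751.
n = (1.751 × 16.9 / 1.37)² = 466.56
Round up: n = 467.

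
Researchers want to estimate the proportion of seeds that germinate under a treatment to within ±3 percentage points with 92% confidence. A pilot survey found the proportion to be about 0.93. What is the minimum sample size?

222

For a proportion with margin E = 0.03 at 92% confidence, z = 1.751.
n = p̂(1−p̂)(z/E)² = 0.93 × 0.07 × (1.751/0.03)² = 221.77
Round up: n = 222.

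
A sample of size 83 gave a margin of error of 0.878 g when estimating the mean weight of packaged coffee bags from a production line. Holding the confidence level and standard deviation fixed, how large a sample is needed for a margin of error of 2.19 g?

Margin of error scales as 1/√n, so n₂ = n₁·(E₁/E₂)².
n₂ = 83 × (0.878/2.19)² = 83 × 0.1607 = 13.34
Round up: n₂ = 14.

n = 14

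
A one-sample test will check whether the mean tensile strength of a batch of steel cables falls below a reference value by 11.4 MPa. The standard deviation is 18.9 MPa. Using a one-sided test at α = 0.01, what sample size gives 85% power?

For a one-sample z-test, n = ((z_α + z_β)·σ/δ)².
z_α = 2.326 (one-sided α = 0.01); z_β = 1.036 (power 85% → β = 0.15).
n = (3.362 × 18.9 / 11.4)² = 31.07
Round up: n = 32.

32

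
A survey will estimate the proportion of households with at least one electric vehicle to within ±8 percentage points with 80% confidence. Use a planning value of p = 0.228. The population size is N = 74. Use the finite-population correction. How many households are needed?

29

For a proportion with margin E = 0.08 at 80% confidence, z = 1.282.
n = p̂(1−p̂)(z/E)² = 0.228 × 0.772 × (1.282/0.08)² = 45.20 — call this n₀.
Finite-population correction with N = 74: n = n₀ / (1 + (n₀−1)/N) = 45.20 / 1.597 = 28.30
Round up: n = 29.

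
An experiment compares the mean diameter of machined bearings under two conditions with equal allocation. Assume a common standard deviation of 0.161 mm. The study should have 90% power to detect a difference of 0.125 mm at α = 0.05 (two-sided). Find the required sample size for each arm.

35 per group

For two equal groups, n per group = 2·((z_{α/2} + z_β)·σ/δ)².
z_{α/2} = 1.960; z_β = 1.282 (power 90%).
n = 2 × (3.242 × 0.161 / 0.125)² = 2 × 17.44 = 34.88
Round up: n = 35 per group.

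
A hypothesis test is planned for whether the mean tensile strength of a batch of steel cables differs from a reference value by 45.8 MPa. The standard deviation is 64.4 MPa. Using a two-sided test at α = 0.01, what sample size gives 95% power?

For a one-sample z-test, n = ((z_{α/2} + z_β)·σ/δ)².
z_{α/2} = 2.576 (two-sided α = 0.01); z_β = 1.645 (power 95% → β = 0.05).
n = (4.221 × 64.4 / 45.8)² = 35.23
Round up: n = 36.

36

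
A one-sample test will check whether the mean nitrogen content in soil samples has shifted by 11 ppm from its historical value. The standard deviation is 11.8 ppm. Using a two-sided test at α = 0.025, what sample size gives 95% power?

For a one-sample z-test, n = ((z_{α/2} + z_β)·σ/δ)².
z_{α/2} = 2.241 (two-sided α = 0.025); z_β = 1.645 (power 95% → β = 0.05).
n = (3.886 × 11.8 / 11)² = 17.38
Round up: n = 18.

18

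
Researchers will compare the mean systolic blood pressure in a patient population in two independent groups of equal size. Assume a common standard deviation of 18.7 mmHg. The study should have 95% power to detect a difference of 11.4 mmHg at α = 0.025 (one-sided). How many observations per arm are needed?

70 per group

For two equal groups, n per group = 2·((z_α + z_β)·σ/δ)².
z_α = 1.960; z_β = 1.645 (power 95%).
n = 2 × (3.605 × 18.7 / 11.4)² = 2 × 34.97 = 69.94
Round up: n = 70 per group.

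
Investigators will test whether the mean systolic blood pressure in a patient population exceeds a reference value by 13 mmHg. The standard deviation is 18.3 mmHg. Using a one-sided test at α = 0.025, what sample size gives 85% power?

n = 18

For a one-sample z-test, n = ((z_α + z_β)·σ/δ)².
z_α = 1.960 (one-sided α = 0.025); z_β = 1.036 (power 85% → β = 0.15).
n = (2.996 × 18.3 / 13)² = 17.79
Round up: n = 18.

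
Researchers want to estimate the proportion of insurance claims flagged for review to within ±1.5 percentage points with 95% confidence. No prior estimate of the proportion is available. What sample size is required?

For a proportion with margin E = 0.015 at 95% confidence, z = 1.960.
With no prior estimate, use p = 0.5, which maximizes p(1−p) at 0.25.
n = 0.25 × (z/E)² = 0.25 × (1.960/0.015)² = 4268.44
Round up: n = 4269.

4269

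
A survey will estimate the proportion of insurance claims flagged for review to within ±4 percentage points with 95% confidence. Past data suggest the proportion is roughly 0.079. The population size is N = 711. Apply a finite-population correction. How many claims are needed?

For a proportion with margin E = 0.04 at 95% confidence, z = 1.960.
n = p̂(1−p̂)(z/E)² = 0.079 × 0.921 × (1.960/0.04)² = 174.69 — call this n₀.
Finite-population correction with N = 711: n = n₀ / (1 + (n₀−1)/N) = 174.69 / 1.244 = 140.43
Round up: n = 141.

n = 141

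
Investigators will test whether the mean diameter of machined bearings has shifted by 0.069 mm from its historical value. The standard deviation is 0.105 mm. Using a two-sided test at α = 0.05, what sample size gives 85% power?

21

For a one-sample z-test, n = ((z_{α/2} + z_β)·σ/δ)².
z_{α/2} = 1.960 (two-sided α = 0.05); z_β = 1.036 (power 85% → β = 0.15).
n = (2.996 × 0.105 / 0.069)² = 20.79
Round up: n = 21.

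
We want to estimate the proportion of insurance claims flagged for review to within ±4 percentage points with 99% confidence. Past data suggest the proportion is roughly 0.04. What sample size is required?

For a proportion with margin E = 0.04 at 99% confidence, z = 2.576.
n = p̂(1−p̂)(z/E)² = 0.04 × 0.96 × (2.576/0.04)² = 159.26
Round up: n = 160.

160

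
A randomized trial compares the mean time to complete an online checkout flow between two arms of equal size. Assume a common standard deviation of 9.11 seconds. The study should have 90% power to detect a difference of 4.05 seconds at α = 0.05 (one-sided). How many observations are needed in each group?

For two equal groups, n per group = 2·((z_α + z_β)·σ/δ)².
z_α = 1.645; z_β = 1.282 (power 90%).
n = 2 × (2.927 × 9.11 / 4.05)² = 2 × 43.35 = 86.70
Round up: n = 87 per group.

87 per group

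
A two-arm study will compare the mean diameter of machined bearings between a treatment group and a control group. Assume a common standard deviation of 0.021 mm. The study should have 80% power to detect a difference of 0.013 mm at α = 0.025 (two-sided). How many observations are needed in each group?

50 per group

For two equal groups, n per group = 2·((z_{α/2} + z_β)·σ/δ)².
z_{α/2} = 2.241; z_β = 0.842 (power 80%).
n = 2 × (3.083 × 0.021 / 0.013)² = 2 × 24.80 = 49.60
Round up: n = 50 per group.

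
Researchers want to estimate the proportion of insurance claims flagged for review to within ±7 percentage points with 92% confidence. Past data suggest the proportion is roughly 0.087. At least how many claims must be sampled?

n = 50

For a proportion with margin E = 0.07 at 92% confidence, z = 1.751.
n = p̂(1−p̂)(z/E)² = 0.087 × 0.913 × (1.751/0.07)² = 49.70
Round up: n = 50.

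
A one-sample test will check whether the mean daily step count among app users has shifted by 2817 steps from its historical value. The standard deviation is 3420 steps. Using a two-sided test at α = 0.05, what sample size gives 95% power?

20

For a one-sample z-test, n = ((z_{α/2} + z_β)·σ/δ)².
z_{α/2} = 1.960 (two-sided α = 0.05); z_β = 1.645 (power 95% → β = 0.05).
n = (3.605 × 3420 / 2817)² = 19.16
Round up: n = 20.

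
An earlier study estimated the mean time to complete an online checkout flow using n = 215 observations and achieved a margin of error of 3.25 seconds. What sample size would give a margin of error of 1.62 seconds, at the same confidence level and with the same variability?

Margin of error scales as 1/√n, so n₂ = n₁·(E₁/E₂)².
n₂ = 215 × (3.25/1.62)² = 215 × 4.025 = 865.38
Round up: n₂ = 866.

866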